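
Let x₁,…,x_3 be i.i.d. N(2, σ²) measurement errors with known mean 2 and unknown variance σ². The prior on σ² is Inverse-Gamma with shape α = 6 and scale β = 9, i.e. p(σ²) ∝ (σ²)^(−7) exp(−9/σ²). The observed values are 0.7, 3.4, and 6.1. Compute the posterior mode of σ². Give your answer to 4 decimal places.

σ̂²_MAP = 2.2624

Sum of squared deviations about the known mean: SS = (0.7−2)² + (3.4−2)² + (6.1−2)² = 20.46.
The Normal likelihood contributes (σ²)^(−n/2) exp(−SS/(2σ²)), so the posterior is Inverse-Gamma(α + n/2, β + SS/2) = Inverse-Gamma(7.5, 19.23).
The mode of Inverse-Gamma(a, b) is b/(a+1) = 19.23/8.5 ≈ 2.2624.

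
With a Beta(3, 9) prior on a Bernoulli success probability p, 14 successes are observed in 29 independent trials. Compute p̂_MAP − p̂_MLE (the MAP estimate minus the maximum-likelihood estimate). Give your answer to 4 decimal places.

Posterior is Beta(17, 24); MAP = (17−1)/(41−2) = 16/39 ≈ 0.41026.
MLE ignores the prior: p̂_MLE = k/n = 14/29 ≈ 0.48276.
Difference = 16/39 − 14/29 = -82/1131 ≈ -0.0725.

MAP − MLE = -0.0725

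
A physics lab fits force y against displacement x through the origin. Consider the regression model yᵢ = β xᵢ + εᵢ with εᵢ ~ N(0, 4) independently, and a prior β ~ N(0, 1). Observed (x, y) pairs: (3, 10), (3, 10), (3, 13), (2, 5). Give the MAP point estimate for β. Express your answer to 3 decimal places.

β̂_MAP = 3.114

log p(β | y) = −Σ(yᵢ − βxᵢ)²/(2·4) − β²/(2·1) + const.
Setting the derivative to zero: Σxᵢ(yᵢ − βxᵢ)/4 − β/1 = 0, so β = Σxᵢyᵢ / (Σxᵢ² + σ²/τ²).
Σxᵢyᵢ = 3·10 + 3·10 + 3·13 + 2·5 = 109; Σxᵢ² = 31; σ²/τ² = 4.
β̂_MAP = 109 / (31 + 4) = 109/35 ≈ 3.114.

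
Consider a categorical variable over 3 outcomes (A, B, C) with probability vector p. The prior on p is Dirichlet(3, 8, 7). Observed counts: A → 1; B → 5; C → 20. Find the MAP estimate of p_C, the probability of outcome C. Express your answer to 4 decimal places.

MAP estimate of p_C = 0.6341

The posterior is Dirichlet(αᵢ + nᵢ) = Dirichlet(4, 13, 27).
For a Dirichlet(a₁,…,a_K) with all aᵢ > 1, the mode has j-th component (aⱼ − 1)/(Σaᵢ − K).
Here Σaᵢ = 44 and K = 3, so p_C = (27 − 1)/(44 − 3) = 26/41 ≈ 0.6341.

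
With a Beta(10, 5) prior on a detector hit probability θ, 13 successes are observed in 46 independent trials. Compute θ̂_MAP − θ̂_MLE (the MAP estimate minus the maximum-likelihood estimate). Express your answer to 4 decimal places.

MAP − MLE = 0.0903

Posterior is Beta(23, 38); MAP = (23−1)/(61−2) = 22/59 ≈ 0.37288.
MLE ignores the prior: θ̂_MLE = k/n = 13/46 ≈ 0.28261.
Difference = 22/59 − 13/46 = 245/2714 ≈ 0.0903.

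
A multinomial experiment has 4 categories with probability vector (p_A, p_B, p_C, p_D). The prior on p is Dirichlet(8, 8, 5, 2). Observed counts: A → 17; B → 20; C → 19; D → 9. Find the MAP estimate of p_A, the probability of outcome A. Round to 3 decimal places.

MAP estimate of p_A = 0.286

The posterior is Dirichlet(αᵢ + nᵢ) = Dirichlet(25, 28, 24, 11).
For a Dirichlet(a₁,…,a_K) with all aᵢ > 1, the mode has j-th component (aⱼ − 1)/(Σaᵢ − K).
Here Σaᵢ = 88 and K = 4, so p_A = (25 − 1)/(88 − 4) = 24/84 ≈ 0.286.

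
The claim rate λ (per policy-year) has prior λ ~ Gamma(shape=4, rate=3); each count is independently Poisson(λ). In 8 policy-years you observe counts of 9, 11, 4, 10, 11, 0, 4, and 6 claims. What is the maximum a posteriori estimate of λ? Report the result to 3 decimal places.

λ̂_MAP = 5.273

Σxᵢ = 9+11+4+10+11+0+4+6 = 55, with n = 8.
Posterior ∝ λ^3e^(−3λ) · λ^55e^(−8λ) = λ^58e^(−11λ), i.e. Gamma(shape=59, rate=11).
The mode of a Gamma(a, b) with a ≥ 1 (shape–rate) is (a−1)/b = 58/11 ≈ 5.273.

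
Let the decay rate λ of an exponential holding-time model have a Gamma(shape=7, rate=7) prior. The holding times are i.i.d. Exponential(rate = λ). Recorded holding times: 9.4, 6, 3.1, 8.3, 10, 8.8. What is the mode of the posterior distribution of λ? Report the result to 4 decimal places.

λ̂_MAP = 0.2281

The Exponential(rate=λ) likelihood is ∝ λ^n e^(−λΣtᵢ). Here n = 6 and Σtᵢ = 9.4 + 6 + 3.1 + 8.3 + 10 + 8.8 = 45.6.
Posterior ∝ λ^6e^(−7λ) · λ^6e^(−45.6λ) = λ^12e^(−52.6λ), i.e. Gamma(13, 52.6).
Mode = (a−1)/b = 12/52.6 ≈ 0.2281.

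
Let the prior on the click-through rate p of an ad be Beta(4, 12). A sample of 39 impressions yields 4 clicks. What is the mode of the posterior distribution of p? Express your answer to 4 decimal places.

p̂_MAP = 0.1321

Prior: Beta(4, 12).
Data: 4 successes in 39 trials. The binomial likelihood contributes p^4(1−p)^35, so the posterior is Beta(4+4, 12+35) = Beta(8, 47).
For Beta(a, b) with a, b > 1 the mode is (a−1)/(a+b−2) = 7/53 ≈ 0.1321.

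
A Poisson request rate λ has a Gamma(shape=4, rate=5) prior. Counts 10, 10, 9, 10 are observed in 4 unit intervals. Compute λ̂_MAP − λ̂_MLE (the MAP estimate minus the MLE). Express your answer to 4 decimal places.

MAP − MLE = -5.0833

Σxᵢ = 39. Posterior is Gamma(43, 9); MAP = (43−1)/9 = 42/9 ≈ 4.66667.
MLE = x̄ = 39/4 ≈ 9.75000.
Difference = 42/9 − 39/4 = -61/12 ≈ -5.0833.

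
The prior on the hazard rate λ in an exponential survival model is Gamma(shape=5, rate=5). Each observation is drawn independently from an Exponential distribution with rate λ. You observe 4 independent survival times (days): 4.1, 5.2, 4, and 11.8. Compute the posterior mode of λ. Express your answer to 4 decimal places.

The Exponential(rate=λ) likelihood is ∝ λ^n e^(−λΣtᵢ). Here n = 4 and Σtᵢ = 4.1 + 5.2 + 4 + 11.8 = 25.1.
Posterior ∝ λ^4e^(−5λ) · λ^4e^(−25.1λ) = λ^8e^(−30.1λ), i.e. Gamma(9, 30.1).
Mode = (a−1)/b = 8/30.1 ≈ 0.2658.

λ̂_MAP = 0.2658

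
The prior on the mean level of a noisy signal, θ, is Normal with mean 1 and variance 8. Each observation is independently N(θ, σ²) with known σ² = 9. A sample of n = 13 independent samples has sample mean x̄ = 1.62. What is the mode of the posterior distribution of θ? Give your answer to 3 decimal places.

n = 13, x̄ = 1.62.
For a Normal prior and Normal likelihood with known variance, the posterior is Normal; its mode equals its mean, the precision-weighted average.
Prior precision 1/σ₀² = 1/8 = 0.125; data precision n/σ² = 13/9.
θ̂ = (0.125·1 + (13/9)·1.62) / (0.125 + 13/9) = 2.465/(113/72) = 4437/2825 ≈ 1.571.

θ̂_MAP = 1.571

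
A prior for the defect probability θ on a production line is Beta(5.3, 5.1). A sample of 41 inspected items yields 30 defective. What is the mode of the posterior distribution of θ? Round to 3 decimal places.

θ̂_MAP = 0.694

Prior: Beta(5.3, 5.1).
Data: 30 successes in 41 trials. The binomial likelihood contributes θ^30(1−θ)^11, so the posterior is Beta(5.3+30, 5.1+11) = Beta(35.3, 16.1).
For Beta(a, b) with a, b > 1 the mode is (a−1)/(a+b−2) = 34.3/49.4 ≈ 0.694.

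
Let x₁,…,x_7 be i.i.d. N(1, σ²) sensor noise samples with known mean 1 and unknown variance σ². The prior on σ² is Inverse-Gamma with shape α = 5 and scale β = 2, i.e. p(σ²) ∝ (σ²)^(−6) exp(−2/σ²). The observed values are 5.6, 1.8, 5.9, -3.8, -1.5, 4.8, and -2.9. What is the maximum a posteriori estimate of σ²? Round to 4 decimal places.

σ̂²_MAP = 5.7237

Sum of squared deviations about the known mean: SS = (5.6−1)² + (1.8−1)² + (5.9−1)² + (-3.8−1)² + (-1.5−1)² + (4.8−1)² + (-2.9−1)² = 104.75.
The Normal likelihood contributes (σ²)^(−n/2) exp(−SS/(2σ²)), so the posterior is Inverse-Gamma(α + n/2, β + SS/2) = Inverse-Gamma(8.5, 54.375).
The mode of Inverse-Gamma(a, b) is b/(a+1) = 54.375/9.5 ≈ 5.7237.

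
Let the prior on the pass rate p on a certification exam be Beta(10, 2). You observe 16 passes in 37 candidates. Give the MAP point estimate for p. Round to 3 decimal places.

p̂_MAP = 0.532

Prior: Beta(10, 2).
Data: 16 successes in 37 trials. The binomial likelihood contributes p^16(1−p)^21, so the posterior is Beta(10+16, 2+21) = Beta(26, 23).
For Beta(a, b) with a, b > 1 the mode is (a−1)/(a+b−2) = 25/47 ≈ 0.532.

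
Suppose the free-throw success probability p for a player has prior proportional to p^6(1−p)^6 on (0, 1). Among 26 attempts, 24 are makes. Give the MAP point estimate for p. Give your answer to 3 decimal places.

p̂_MAP = 0.789

The prior density ∝ p^6(1−p)^6 is the kernel of Beta(7, 7).
Data: 24 successes in 26 trials. The binomial likelihood contributes p^24(1−p)^2, so the posterior is Beta(7+24, 7+2) = Beta(31, 9).
For Beta(a, b) with a, b > 1 the mode is (a−1)/(a+b−2) = 30/38 ≈ 0.789.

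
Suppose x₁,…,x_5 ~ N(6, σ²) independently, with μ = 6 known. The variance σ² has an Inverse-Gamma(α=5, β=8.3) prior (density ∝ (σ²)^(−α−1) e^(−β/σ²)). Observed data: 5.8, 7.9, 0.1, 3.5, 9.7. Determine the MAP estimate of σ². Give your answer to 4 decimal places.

Sum of squared deviations about the known mean: SS = (5.8−6)² + (7.9−6)² + (0.1−6)² + (3.5−6)² + (9.7−6)² = 58.4.
The Normal likelihood contributes (σ²)^(−n/2) exp(−SS/(2σ²)), so the posterior is Inverse-Gamma(α + n/2, β + SS/2) = Inverse-Gamma(7.5, 37.5).
The mode of Inverse-Gamma(a, b) is b/(a+1) = 37.5/8.5 ≈ 4.4118.

σ̂²_MAP = 4.4118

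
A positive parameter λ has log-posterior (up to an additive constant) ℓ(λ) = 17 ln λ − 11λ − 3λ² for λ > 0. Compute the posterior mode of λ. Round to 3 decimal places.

ℓ'(λ) = 17/λ − 11 − 6λ. Setting this to zero and multiplying by λ: 6λ² + 11λ − 17 = 0.
λ = (−11 + √(11² + 4·6·17)) / (2·6) = (−11 + √529) / 12 = (−11 + 23)/12 = 1.
ℓ''(λ) = −17/λ² − 6 < 0, confirming a maximum.

λ̂_MAP = 1.000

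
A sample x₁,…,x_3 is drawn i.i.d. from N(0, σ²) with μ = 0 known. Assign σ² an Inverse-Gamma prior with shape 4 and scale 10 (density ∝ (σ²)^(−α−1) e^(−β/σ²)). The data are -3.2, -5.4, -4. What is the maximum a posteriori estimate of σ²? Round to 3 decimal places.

σ̂²_MAP = 5.800

Sum of squared deviations about the known mean: SS = (-3.2−0)² + (-5.4−0)² + (-4−0)² = 55.4.
The Normal likelihood contributes (σ²)^(−n/2) exp(−SS/(2σ²)), so the posterior is Inverse-Gamma(α + n/2, β + SS/2) = Inverse-Gamma(5.5, 37.7).
The mode of Inverse-Gamma(a, b) is b/(a+1) = 37.7/6.5 ≈ 5.800.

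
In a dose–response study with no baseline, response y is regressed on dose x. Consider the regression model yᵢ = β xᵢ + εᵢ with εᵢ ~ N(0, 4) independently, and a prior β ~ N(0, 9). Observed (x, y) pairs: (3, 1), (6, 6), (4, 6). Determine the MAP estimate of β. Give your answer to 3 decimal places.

log p(β | y) = −Σ(yᵢ − βxᵢ)²/(2·4) − β²/(2·9) + const.
Setting the derivative to zero: Σxᵢ(yᵢ − βxᵢ)/4 − β/9 = 0, so β = Σxᵢyᵢ / (Σxᵢ² + σ²/τ²).
Σxᵢyᵢ = 3·1 + 6·6 + 4·6 = 63; Σxᵢ² = 61; σ²/τ² = 4/9.
β̂_MAP = 63 / (61 + 4/9) = 63/(553/9) = 81/79 ≈ 1.025.

β̂_MAP = 1.025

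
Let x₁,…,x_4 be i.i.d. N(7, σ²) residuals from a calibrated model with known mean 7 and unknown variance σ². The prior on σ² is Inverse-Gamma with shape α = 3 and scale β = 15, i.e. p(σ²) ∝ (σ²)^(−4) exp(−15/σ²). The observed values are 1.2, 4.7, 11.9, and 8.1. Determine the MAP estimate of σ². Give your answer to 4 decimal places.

Sum of squared deviations about the known mean: SS = (1.2−7)² + (4.7−7)² + (11.9−7)² + (8.1−7)² = 64.15.
The Normal likelihood contributes (σ²)^(−n/2) exp(−SS/(2σ²)), so the posterior is Inverse-Gamma(α + n/2, β + SS/2) = Inverse-Gamma(5, 47.075).
The mode of Inverse-Gamma(a, b) is b/(a+1) = 47.075/6 ≈ 7.8458.

σ̂²_MAP = 7.8458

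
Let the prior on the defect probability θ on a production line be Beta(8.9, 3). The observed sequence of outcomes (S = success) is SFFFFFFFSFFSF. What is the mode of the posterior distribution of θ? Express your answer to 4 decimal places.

θ̂_MAP = 0.4760

Prior: Beta(8.9, 3).
Data: 3 successes in 13 trials (from the sequence). The binomial likelihood contributes θ^3(1−θ)^10, so the posterior is Beta(8.9+3, 3+10) = Beta(11.9, 13).
For Beta(a, b) with a, b > 1 the mode is (a−1)/(a+b−2) = 10.9/22.9 ≈ 0.4760.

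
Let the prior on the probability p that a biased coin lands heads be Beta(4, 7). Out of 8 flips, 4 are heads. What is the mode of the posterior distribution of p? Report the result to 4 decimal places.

p̂_MAP = 0.4118

Prior: Beta(4, 7).
Data: 4 successes in 8 trials. The binomial likelihood contributes p^4(1−p)^4, so the posterior is Beta(4+4, 7+4) = Beta(8, 11).
For Beta(a, b) with a, b > 1 the mode is (a−1)/(a+b−2) = 7/17 ≈ 0.4118.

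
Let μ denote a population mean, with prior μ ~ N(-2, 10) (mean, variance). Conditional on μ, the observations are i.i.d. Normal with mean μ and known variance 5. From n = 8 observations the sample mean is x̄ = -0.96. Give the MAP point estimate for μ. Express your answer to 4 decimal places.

n = 8, x̄ = -0.96.
For a Normal prior and Normal likelihood with known variance, the posterior is Normal; its mode equals its mean, the precision-weighted average.
Prior precision 1/σ₀² = 1/10 = 0.1; data precision n/σ² = 8/5 = 1.6.
μ̂ = (0.1·(-2) + 1.6·(-0.96)) / (0.1 + 1.6) = (-1.736)/1.7 = -434/425 ≈ -1.0212.

μ̂_MAP = -1.0212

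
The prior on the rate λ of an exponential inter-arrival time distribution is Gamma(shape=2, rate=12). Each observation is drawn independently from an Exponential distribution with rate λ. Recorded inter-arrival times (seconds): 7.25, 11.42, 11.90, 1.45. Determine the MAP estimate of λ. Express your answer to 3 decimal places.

λ̂_MAP = 0.114

The Exponential(rate=λ) likelihood is ∝ λ^n e^(−λΣtᵢ). Here n = 4 and Σtᵢ = 7.25 + 11.42 + 11.90 + 1.45 = 32.02.
Posterior ∝ λe^(−12λ) · λ^4e^(−32.02λ) = λ^5e^(−44.02λ), i.e. Gamma(6, 44.02).
Mode = (a−1)/b = 5/44.02 ≈ 0.114.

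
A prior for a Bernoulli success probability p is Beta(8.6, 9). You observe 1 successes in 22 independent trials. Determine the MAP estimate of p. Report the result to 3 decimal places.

p̂_MAP = 0.229

Prior: Beta(8.6, 9).
Data: 1 success in 22 trials. The binomial likelihood contributes p(1−p)^21, so the posterior is Beta(8.6+1, 9+21) = Beta(9.6, 30).
For Beta(a, b) with a, b > 1 the mode is (a−1)/(a+b−2) = 8.6/37.6 ≈ 0.229.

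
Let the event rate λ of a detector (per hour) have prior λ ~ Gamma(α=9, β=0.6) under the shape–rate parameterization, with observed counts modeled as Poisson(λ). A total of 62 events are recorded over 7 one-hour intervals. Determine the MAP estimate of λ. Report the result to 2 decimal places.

λ̂_MAP = 9.21

Σxᵢ = 62, n = 7.
Posterior ∝ λ^8e^(−0.6λ) · λ^62e^(−7λ) = λ^70e^(−7.6λ), i.e. Gamma(shape=71, rate=7.6).
The mode of a Gamma(a, b) with a ≥ 1 (shape–rate) is (a−1)/b = 70/7.6 ≈ 9.21.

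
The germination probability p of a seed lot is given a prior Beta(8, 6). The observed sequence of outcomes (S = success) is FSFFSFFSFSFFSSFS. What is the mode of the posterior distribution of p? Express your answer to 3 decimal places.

p̂_MAP = 0.500

Prior: Beta(8, 6).
Data: 7 successes in 16 trials (from the sequence). The binomial likelihood contributes p^7(1−p)^9, so the posterior is Beta(8+7, 6+9) = Beta(15, 15).
For Beta(a, b) with a, b > 1 the mode is (a−1)/(a+b−2) = 14/28 ≈ 0.500.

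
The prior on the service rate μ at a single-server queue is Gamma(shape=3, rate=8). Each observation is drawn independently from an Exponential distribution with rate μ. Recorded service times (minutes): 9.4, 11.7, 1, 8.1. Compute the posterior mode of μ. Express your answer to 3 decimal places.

The Exponential(rate=μ) likelihood is ∝ μ^n e^(−μΣtᵢ). Here n = 4 and Σtᵢ = 9.4 + 11.7 + 1 + 8.1 = 30.2.
Posterior ∝ μ^2e^(−8μ) · μ^4e^(−30.2μ) = μ^6e^(−38.2μ), i.e. Gamma(7, 38.2).
Mode = (a−1)/b = 6/38.2 ≈ 0.157.

μ̂_MAP = 0.157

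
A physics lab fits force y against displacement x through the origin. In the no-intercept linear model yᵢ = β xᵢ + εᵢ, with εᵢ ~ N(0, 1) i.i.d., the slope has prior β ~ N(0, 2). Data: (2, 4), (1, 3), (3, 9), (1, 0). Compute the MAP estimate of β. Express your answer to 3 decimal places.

log p(β | y) = −Σ(yᵢ − βxᵢ)²/(2·1) − β²/(2·2) + const.
Setting the derivative to zero: Σxᵢ(yᵢ − βxᵢ)/1 − β/2 = 0, so β = Σxᵢyᵢ / (Σxᵢ² + σ²/τ²).
Σxᵢyᵢ = 2·4 + 1·3 + 3·9 + 1·0 = 38; Σxᵢ² = 15; σ²/τ² = 0.5.
β̂_MAP = 38 / (15 + 0.5) = 38/15.5 ≈ 2.452.

β̂_MAP = 2.452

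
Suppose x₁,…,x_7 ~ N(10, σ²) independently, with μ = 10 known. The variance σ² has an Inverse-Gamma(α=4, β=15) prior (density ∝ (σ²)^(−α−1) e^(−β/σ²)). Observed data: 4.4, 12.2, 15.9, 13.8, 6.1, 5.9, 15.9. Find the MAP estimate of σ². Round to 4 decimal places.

σ̂²_MAP = 10.7224

Sum of squared deviations about the known mean: SS = (4.4−10)² + (12.2−10)² + (15.9−10)² + (13.8−10)² + (6.1−10)² + (5.9−10)² + (15.9−10)² = 152.28.
The Normal likelihood contributes (σ²)^(−n/2) exp(−SS/(2σ²)), so the posterior is Inverse-Gamma(α + n/2, β + SS/2) = Inverse-Gamma(7.5, 91.14).
The mode of Inverse-Gamma(a, b) is b/(a+1) = 91.14/8.5 ≈ 10.7224.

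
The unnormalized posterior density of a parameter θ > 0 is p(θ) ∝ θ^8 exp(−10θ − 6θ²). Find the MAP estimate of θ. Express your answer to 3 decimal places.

ℓ'(θ) = 8/θ − 10 − 12θ. Setting this to zero and multiplying by θ: 12θ² + 10θ − 8 = 0.
θ = (−10 + √(10² + 4·12·8)) / (2·12) = (−10 + √484) / 24 = (−10 + 22)/24 = 1/2.
ℓ''(θ) = −8/θ² − 12 < 0, confirming a maximum.

θ̂_MAP = 0.500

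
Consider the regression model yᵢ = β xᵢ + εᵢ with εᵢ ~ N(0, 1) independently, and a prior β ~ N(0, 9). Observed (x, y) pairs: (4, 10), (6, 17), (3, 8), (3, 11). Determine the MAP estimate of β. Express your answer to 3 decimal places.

β̂_MAP = 2.838

log p(β | y) = −Σ(yᵢ − βxᵢ)²/(2·1) − β²/(2·9) + const.
Setting the derivative to zero: Σxᵢ(yᵢ − βxᵢ)/1 − β/9 = 0, so β = Σxᵢyᵢ / (Σxᵢ² + σ²/τ²).
Σxᵢyᵢ = 4·10 + 6·17 + 3·8 + 3·11 = 199; Σxᵢ² = 70; σ²/τ² = 1/9.
β̂_MAP = 199 / (70 + 1/9) = 199/(631/9) = 1791/631 ≈ 2.838.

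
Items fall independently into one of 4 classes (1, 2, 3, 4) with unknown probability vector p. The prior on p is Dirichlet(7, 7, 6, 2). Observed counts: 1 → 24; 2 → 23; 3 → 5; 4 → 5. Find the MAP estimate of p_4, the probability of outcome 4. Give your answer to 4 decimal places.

The posterior is Dirichlet(αᵢ + nᵢ) = Dirichlet(31, 30, 11, 7).
For a Dirichlet(a₁,…,a_K) with all aᵢ > 1, the mode has j-th component (aⱼ − 1)/(Σaᵢ − K).
Here Σaᵢ = 79 and K = 4, so p_4 = (7 − 1)/(79 − 4) = 6/75 ≈ 0.0800.

MAP estimate: 0.0800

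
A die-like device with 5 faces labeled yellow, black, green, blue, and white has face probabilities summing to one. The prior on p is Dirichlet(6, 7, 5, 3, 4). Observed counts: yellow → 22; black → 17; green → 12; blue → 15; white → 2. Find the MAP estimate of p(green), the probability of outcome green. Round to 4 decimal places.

The posterior is Dirichlet(αᵢ + nᵢ) = Dirichlet(28, 24, 17, 18, 6).
For a Dirichlet(a₁,…,a_K) with all aᵢ > 1, the mode has j-th component (aⱼ − 1)/(Σaᵢ − K).
Here Σaᵢ = 93 and K = 5, so p(green) = (17 − 1)/(93 − 5) = 16/88 ≈ 0.1818.

MAP estimate of p(green) = 0.1818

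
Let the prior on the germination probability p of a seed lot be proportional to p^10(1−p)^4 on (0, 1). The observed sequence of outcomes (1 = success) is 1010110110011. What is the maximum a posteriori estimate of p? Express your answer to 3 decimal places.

p̂_MAP = 0.667

The prior density ∝ p^10(1−p)^4 is the kernel of Beta(11, 5).
Data: 8 successes in 13 trials (from the sequence). The binomial likelihood contributes p^8(1−p)^5, so the posterior is Beta(11+8, 5+5) = Beta(19, 10).
For Beta(a, b) with a, b > 1 the mode is (a−1)/(a+b−2) = 18/27 ≈ 0.667.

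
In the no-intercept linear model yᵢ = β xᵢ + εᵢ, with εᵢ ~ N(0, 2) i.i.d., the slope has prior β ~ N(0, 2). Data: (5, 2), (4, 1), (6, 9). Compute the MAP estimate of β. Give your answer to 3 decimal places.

β̂_MAP = 0.872

log p(β | y) = −Σ(yᵢ − βxᵢ)²/(2·2) − β²/(2·2) + const.
Setting the derivative to zero: Σxᵢ(yᵢ − βxᵢ)/2 − β/2 = 0, so β = Σxᵢyᵢ / (Σxᵢ² + σ²/τ²).
Σxᵢyᵢ = 5·2 + 4·1 + 6·9 = 68; Σxᵢ² = 77; σ²/τ² = 1.
β̂_MAP = 68 / (77 + 1) = 68/78 ≈ 0.872.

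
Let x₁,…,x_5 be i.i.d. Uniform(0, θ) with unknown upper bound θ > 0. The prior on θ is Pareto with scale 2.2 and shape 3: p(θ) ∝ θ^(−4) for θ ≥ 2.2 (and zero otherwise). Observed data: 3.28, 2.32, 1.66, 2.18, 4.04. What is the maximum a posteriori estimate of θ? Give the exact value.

θ̂_MAP = 4.04

The Uniform(0, θ) likelihood is θ^(−n) for θ ≥ max(xᵢ), zero otherwise. Here max(xᵢ) = 4.04.
Posterior ∝ θ^(−4) · θ^(−5) = θ^(−9) on θ ≥ max(2.2, 4.04) = 4.04.
This density is strictly decreasing in θ, so the posterior mode lies at the lower boundary of the support.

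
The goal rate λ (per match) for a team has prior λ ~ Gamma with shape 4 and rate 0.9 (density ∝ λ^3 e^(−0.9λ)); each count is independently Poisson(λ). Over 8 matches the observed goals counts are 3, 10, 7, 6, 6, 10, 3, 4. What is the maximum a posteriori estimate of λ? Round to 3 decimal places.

λ̂_MAP = 5.843

Σxᵢ = 3+10+7+6+6+10+3+4 = 49, with n = 8.
Posterior ∝ λ^3e^(−0.9λ) · λ^49e^(−8λ) = λ^52e^(−8.9λ), i.e. Gamma(shape=53, rate=8.9).
The mode of a Gamma(a, b) with a ≥ 1 (shape–rate) is (a−1)/b = 52/8.9 ≈ 5.843.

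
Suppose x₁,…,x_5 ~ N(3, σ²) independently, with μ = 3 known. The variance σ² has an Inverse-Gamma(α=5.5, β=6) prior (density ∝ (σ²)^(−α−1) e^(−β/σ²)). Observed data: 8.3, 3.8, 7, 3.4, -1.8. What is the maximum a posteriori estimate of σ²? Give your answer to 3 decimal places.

Sum of squared deviations about the known mean: SS = (8.3−3)² + (3.8−3)² + (7−3)² + (3.4−3)² + (-1.8−3)² = 67.93.
The Normal likelihood contributes (σ²)^(−n/2) exp(−SS/(2σ²)), so the posterior is Inverse-Gamma(α + n/2, β + SS/2) = Inverse-Gamma(8, 39.965).
The mode of Inverse-Gamma(a, b) is b/(a+1) = 39.965/9 ≈ 4.441.

σ̂²_MAP = 4.441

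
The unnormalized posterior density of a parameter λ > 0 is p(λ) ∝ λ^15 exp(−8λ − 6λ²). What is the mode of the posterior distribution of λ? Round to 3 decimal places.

ℓ'(λ) = 15/λ − 8 − 12λ. Setting this to zero and multiplying by λ: 12λ² + 8λ − 15 = 0.
λ = (−8 + √(8² + 4·12·15)) / (2·12) = (−8 + √784) / 24 = (−8 + 28)/24 = 5/6.
ℓ''(λ) = −15/λ² − 12 < 0, confirming a maximum.

λ̂_MAP = 0.833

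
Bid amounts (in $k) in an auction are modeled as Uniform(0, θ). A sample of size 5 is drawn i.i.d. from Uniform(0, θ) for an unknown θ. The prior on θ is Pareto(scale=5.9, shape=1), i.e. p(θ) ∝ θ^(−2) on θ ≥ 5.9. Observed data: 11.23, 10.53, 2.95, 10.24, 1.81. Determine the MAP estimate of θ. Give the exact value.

The Uniform(0, θ) likelihood is θ^(−n) for θ ≥ max(xᵢ), zero otherwise. Here max(xᵢ) = 11.23.
Posterior ∝ θ^(−2) · θ^(−5) = θ^(−7) on θ ≥ max(5.9, 11.23) = 11.23.
This density is strictly decreasing in θ, so the posterior mode lies at the lower boundary of the support.

θ̂_MAP = 11.23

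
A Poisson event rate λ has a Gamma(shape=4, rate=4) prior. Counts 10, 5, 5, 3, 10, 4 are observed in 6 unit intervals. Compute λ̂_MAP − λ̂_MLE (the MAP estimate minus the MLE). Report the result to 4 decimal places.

Σxᵢ = 37. Posterior is Gamma(41, 10); MAP = (41−1)/10 = 40/10 ≈ 4.00000.
MLE = x̄ = 37/6 ≈ 6.16667.
Difference = 40/10 − 37/6 = -13/6 ≈ -2.1667.

MAP − MLE = -2.1667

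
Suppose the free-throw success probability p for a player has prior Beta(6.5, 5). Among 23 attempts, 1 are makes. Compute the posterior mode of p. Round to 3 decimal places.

Prior: Beta(6.5, 5).
Data: 1 success in 23 trials. The binomial likelihood contributes p(1−p)^22, so the posterior is Beta(6.5+1, 5+22) = Beta(7.5, 27).
For Beta(a, b) with a, b > 1 the mode is (a−1)/(a+b−2) = 6.5/32.5 ≈ 0.200.

p̂_MAP = 0.200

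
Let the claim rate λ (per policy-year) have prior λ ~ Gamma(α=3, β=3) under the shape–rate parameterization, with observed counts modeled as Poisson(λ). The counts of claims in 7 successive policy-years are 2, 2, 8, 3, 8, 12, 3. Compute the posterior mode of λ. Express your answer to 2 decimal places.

Σxᵢ = 2+2+8+3+8+12+3 = 38, with n = 7.
Posterior ∝ λ^2e^(−3λ) · λ^38e^(−7λ) = λ^40e^(−10λ), i.e. Gamma(shape=41, rate=10).
The mode of a Gamma(a, b) with a ≥ 1 (shape–rate) is (a−1)/b = 40/10 ≈ 4.00.

λ̂_MAP = 4.00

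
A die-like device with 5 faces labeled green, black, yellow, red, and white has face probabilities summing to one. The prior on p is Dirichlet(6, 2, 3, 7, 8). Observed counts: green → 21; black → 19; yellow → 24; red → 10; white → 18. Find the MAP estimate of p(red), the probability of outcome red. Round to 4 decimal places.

The posterior is Dirichlet(αᵢ + nᵢ) = Dirichlet(27, 21, 27, 17, 26).
For a Dirichlet(a₁,…,a_K) with all aᵢ > 1, the mode has j-th component (aⱼ − 1)/(Σaᵢ − K).
Here Σaᵢ = 118 and K = 5, so p(red) = (17 − 1)/(118 − 5) = 16/113 ≈ 0.1416.

MAP estimate of p(red) = 0.1416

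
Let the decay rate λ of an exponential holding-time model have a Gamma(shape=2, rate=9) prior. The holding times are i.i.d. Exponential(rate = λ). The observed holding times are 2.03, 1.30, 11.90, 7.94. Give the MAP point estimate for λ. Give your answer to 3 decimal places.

λ̂_MAP = 0.155

The Exponential(rate=λ) likelihood is ∝ λ^n e^(−λΣtᵢ). Here n = 4 and Σtᵢ = 2.03 + 1.30 + 11.90 + 7.94 = 23.17.
Posterior ∝ λe^(−9λ) · λ^4e^(−23.17λ) = λ^5e^(−32.17λ), i.e. Gamma(6, 32.17).
Mode = (a−1)/b = 5/32.17 ≈ 0.155.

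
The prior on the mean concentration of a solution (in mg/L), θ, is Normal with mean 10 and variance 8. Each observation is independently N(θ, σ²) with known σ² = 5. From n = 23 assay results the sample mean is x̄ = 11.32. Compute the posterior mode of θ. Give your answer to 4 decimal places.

n = 23, x̄ = 11.32.
For a Normal prior and Normal likelihood with known variance, the posterior is Normal; its mode equals its mean, the precision-weighted average.
Prior precision 1/σ₀² = 1/8 = 0.125; data precision n/σ² = 23/5 = 4.6.
θ̂ = (0.125·10 + 4.6·11.32) / (0.125 + 4.6) = 53.322/4.725 = 17774/1575 ≈ 11.2851.

θ̂_MAP = 11.2851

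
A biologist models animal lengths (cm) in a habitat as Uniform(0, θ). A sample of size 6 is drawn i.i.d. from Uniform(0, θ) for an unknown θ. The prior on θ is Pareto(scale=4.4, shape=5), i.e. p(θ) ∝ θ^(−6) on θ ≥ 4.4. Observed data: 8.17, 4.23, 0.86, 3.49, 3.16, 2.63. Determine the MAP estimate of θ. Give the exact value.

The Uniform(0, θ) likelihood is θ^(−n) for θ ≥ max(xᵢ), zero otherwise. Here max(xᵢ) = 8.17.
Posterior ∝ θ^(−6) · θ^(−6) = θ^(−12) on θ ≥ max(4.4, 8.17) = 8.17.
This density is strictly decreasing in θ, so the posterior mode lies at the lower boundary of the support.

θ̂_MAP = 8.17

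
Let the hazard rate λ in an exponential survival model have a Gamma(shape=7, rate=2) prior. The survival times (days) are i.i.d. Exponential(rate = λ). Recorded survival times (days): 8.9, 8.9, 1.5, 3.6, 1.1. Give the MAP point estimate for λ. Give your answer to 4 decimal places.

λ̂_MAP = 0.4231

The Exponential(rate=λ) likelihood is ∝ λ^n e^(−λΣtᵢ). Here n = 5 and Σtᵢ = 8.9 + 8.9 + 1.5 + 3.6 + 1.1 = 24.
Posterior ∝ λ^6e^(−2λ) · λ^5e^(−24λ) = λ^11e^(−26λ), i.e. Gamma(12, 26).
Mode = (a−1)/b = 11/26 ≈ 0.4231.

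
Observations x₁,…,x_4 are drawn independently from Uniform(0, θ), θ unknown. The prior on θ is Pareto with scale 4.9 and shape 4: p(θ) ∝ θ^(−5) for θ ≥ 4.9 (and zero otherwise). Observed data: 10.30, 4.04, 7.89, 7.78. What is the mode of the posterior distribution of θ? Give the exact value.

θ̂_MAP = 10.30

The Uniform(0, θ) likelihood is θ^(−n) for θ ≥ max(xᵢ), zero otherwise. Here max(xᵢ) = 10.30.
Posterior ∝ θ^(−5) · θ^(−4) = θ^(−9) on θ ≥ max(4.9, 10.30) = 10.30.
This density is strictly decreasing in θ, so the posterior mode lies at the lower boundary of the support.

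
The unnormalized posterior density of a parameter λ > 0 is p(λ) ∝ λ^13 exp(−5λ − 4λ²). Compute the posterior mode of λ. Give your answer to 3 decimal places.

ℓ'(λ) = 13/λ − 5 − 8λ. Setting this to zero and multiplying by λ: 8λ² + 5λ − 13 = 0.
λ = (−5 + √(5² + 4·8·13)) / (2·8) = (−5 + √441) / 16 = (−5 + 21)/16 = 1.
ℓ''(λ) = −13/λ² − 8 < 0, confirming a maximum.

λ̂_MAP = 1.000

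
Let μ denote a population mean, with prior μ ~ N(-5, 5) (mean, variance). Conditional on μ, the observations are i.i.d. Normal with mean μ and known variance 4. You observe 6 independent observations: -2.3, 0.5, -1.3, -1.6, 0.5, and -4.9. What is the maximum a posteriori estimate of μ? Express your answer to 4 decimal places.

n = 6; x̄ = ((-2.3) + 0.5 + (-1.3) + (-1.6) + 0.5 + (-4.9))/6 = -9.1/6 = -91/60 ≈ -1.5167.
For a Normal prior and Normal likelihood with known variance, the posterior is Normal; its mode equals its mean, the precision-weighted average.
Prior precision 1/σ₀² = 1/5 = 0.2; data precision n/σ² = 6/4 = 1.5.
μ̂ = (0.2·(-5) + 1.5·(-91/60)) / (0.2 + 1.5) = (-3.275)/1.7 = -131/68 ≈ -1.9265.

μ̂_MAP = -1.9265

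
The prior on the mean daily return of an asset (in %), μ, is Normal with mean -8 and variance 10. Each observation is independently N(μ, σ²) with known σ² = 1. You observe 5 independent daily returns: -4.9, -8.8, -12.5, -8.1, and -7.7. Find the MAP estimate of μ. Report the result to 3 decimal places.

μ̂_MAP = -8.392

n = 5; x̄ = ((-4.9) + (-8.8) + (-12.5) + (-8.1) + (-7.7))/5 = -42/5 = -8.4.
For a Normal prior and Normal likelihood with known variance, the posterior is Normal; its mode equals its mean, the precision-weighted average.
Prior precision 1/σ₀² = 1/10 = 0.1; data precision n/σ² = 5/1 = 5.
μ̂ = (0.1·(-8) + 5·(-8.4)) / (0.1 + 5) = (-42.8)/5.1 = -428/51 ≈ -8.392.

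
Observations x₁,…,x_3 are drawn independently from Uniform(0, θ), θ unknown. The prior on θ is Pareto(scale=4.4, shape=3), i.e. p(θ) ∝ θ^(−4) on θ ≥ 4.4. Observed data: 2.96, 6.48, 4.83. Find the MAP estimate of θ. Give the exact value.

θ̂_MAP = 6.48

The Uniform(0, θ) likelihood is θ^(−n) for θ ≥ max(xᵢ), zero otherwise. Here max(xᵢ) = 6.48.
Posterior ∝ θ^(−4) · θ^(−3) = θ^(−7) on θ ≥ max(4.4, 6.48) = 6.48.
This density is strictly decreasing in θ, so the posterior mode lies at the lower boundary of the support.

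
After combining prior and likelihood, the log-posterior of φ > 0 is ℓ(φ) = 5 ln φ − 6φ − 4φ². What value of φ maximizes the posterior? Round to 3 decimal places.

φ̂_MAP = 0.500

ℓ'(φ) = 5/φ − 6 − 8φ. Setting this to zero and multiplying by φ: 8φ² + 6φ − 5 = 0.
φ = (−6 + √(6² + 4·8·5)) / (2·8) = (−6 + √196) / 16 = (−6 + 14)/16 = 1/2.
ℓ''(φ) = −5/φ² − 8 < 0, confirming a maximum.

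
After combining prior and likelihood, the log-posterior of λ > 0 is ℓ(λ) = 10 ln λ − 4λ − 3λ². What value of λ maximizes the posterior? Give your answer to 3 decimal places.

λ̂_MAP = 1.000

ℓ'(λ) = 10/λ − 4 − 6λ. Setting this to zero and multiplying by λ: 6λ² + 4λ − 10 = 0.
λ = (−4 + √(4² + 4·6·10)) / (2·6) = (−4 + √256) / 12 = (−4 + 16)/12 = 1.
ℓ''(λ) = −10/λ² − 6 < 0, confirming a maximum.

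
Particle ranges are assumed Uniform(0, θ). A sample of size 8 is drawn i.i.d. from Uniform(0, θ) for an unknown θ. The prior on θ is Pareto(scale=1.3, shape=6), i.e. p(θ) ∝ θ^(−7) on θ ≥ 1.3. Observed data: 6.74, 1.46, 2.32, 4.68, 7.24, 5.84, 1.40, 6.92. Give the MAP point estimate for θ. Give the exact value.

θ̂_MAP = 7.24

The Uniform(0, θ) likelihood is θ^(−n) for θ ≥ max(xᵢ), zero otherwise. Here max(xᵢ) = 7.24.
Posterior ∝ θ^(−7) · θ^(−8) = θ^(−15) on θ ≥ max(1.3, 7.24) = 7.24.
This density is strictly decreasing in θ, so the posterior mode lies at the lower boundary of the support.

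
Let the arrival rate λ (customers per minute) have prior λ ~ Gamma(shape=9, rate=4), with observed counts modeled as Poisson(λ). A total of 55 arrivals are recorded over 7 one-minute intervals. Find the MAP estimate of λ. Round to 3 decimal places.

Σxᵢ = 55, n = 7.
Posterior ∝ λ^8e^(−4λ) · λ^55e^(−7λ) = λ^63e^(−11λ), i.e. Gamma(shape=64, rate=11).
The mode of a Gamma(a, b) with a ≥ 1 (shape–rate) is (a−1)/b = 63/11 ≈ 5.727.

λ̂_MAP = 5.727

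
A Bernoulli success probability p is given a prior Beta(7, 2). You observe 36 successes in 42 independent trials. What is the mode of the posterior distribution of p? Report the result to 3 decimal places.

p̂_MAP = 0.857

Prior: Beta(7, 2).
Data: 36 successes in 42 trials. The binomial likelihood contributes p^36(1−p)^6, so the posterior is Beta(7+36, 2+6) = Beta(43, 8).
For Beta(a, b) with a, b > 1 the mode is (a−1)/(a+b−2) = 42/49 ≈ 0.857.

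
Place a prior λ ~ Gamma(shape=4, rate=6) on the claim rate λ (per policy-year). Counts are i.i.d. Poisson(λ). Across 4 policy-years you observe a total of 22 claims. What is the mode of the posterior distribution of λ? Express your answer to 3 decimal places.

λ̂_MAP = 2.500

Σxᵢ = 22, n = 4.
Posterior ∝ λ^3e^(−6λ) · λ^22e^(−4λ) = λ^25e^(−10λ), i.e. Gamma(shape=26, rate=10).
The mode of a Gamma(a, b) with a ≥ 1 (shape–rate) is (a−1)/b = 25/10 ≈ 2.500.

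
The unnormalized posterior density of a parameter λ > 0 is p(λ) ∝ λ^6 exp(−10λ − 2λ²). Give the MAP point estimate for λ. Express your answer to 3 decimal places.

ℓ'(λ) = 6/λ − 10 − 4λ. Setting this to zero and multiplying by λ: 4λ² + 10λ − 6 = 0.
λ = (−10 + √(10² + 4·4·6)) / (2·4) = (−10 + √196) / 8 = (−10 + 14)/8 = 1/2.
ℓ''(λ) = −6/λ² − 4 < 0, confirming a maximum.

λ̂_MAP = 0.500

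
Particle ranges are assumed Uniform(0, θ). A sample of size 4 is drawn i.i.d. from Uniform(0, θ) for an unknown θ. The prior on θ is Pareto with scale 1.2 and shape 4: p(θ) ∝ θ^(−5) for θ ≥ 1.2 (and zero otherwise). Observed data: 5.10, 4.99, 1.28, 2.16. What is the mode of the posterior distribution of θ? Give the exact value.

The Uniform(0, θ) likelihood is θ^(−n) for θ ≥ max(xᵢ), zero otherwise. Here max(xᵢ) = 5.10.
Posterior ∝ θ^(−5) · θ^(−4) = θ^(−9) on θ ≥ max(1.2, 5.10) = 5.10.
This density is strictly decreasing in θ, so the posterior mode lies at the lower boundary of the support.

θ̂_MAP = 5.10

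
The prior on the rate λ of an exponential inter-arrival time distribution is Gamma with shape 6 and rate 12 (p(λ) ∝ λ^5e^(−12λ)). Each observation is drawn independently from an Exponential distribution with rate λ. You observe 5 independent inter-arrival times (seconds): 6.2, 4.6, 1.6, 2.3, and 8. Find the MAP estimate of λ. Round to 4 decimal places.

λ̂_MAP = 0.2882

The Exponential(rate=λ) likelihood is ∝ λ^n e^(−λΣtᵢ). Here n = 5 and Σtᵢ = 6.2 + 4.6 + 1.6 + 2.3 + 8 = 22.7.
Posterior ∝ λ^5e^(−12λ) · λ^5e^(−22.7λ) = λ^10e^(−34.7λ), i.e. Gamma(11, 34.7).
Mode = (a−1)/b = 10/34.7 ≈ 0.2882.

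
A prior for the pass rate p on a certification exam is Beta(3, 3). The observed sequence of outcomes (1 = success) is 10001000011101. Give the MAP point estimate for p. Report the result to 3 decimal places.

Prior: Beta(3, 3).
Data: 6 successes in 14 trials (from the sequence). The binomial likelihood contributes p^6(1−p)^8, so the posterior is Beta(3+6, 3+8) = Beta(9, 11).
For Beta(a, b) with a, b > 1 the mode is (a−1)/(a+b−2) = 8/18 ≈ 0.444.

p̂_MAP = 0.444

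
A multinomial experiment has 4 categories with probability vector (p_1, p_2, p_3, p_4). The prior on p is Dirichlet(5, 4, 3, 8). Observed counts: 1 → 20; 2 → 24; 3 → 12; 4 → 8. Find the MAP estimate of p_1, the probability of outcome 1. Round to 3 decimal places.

The posterior is Dirichlet(αᵢ + nᵢ) = Dirichlet(25, 28, 15, 16).
For a Dirichlet(a₁,…,a_K) with all aᵢ > 1, the mode has j-th component (aⱼ − 1)/(Σaᵢ − K).
Here Σaᵢ = 84 and K = 4, so p_1 = (25 − 1)/(84 − 4) = 24/80 ≈ 0.300.

MAP estimate: 0.300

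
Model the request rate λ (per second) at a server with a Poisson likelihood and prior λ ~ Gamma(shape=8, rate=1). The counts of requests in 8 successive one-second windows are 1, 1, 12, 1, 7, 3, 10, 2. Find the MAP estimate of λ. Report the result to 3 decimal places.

Σxᵢ = 1+1+12+1+7+3+10+2 = 37, with n = 8.
Posterior ∝ λ^7e^(−1λ) · λ^37e^(−8λ) = λ^44e^(−9λ), i.e. Gamma(shape=45, rate=9).
The mode of a Gamma(a, b) with a ≥ 1 (shape–rate) is (a−1)/b = 44/9 ≈ 4.889.

λ̂_MAP = 4.889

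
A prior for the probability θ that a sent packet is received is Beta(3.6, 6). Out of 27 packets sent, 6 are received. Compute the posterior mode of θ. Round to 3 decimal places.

θ̂_MAP = 0.249

Prior: Beta(3.6, 6).
Data: 6 successes in 27 trials. The binomial likelihood contributes θ^6(1−θ)^21, so the posterior is Beta(3.6+6, 6+21) = Beta(9.6, 27).
For Beta(a, b) with a, b > 1 the mode is (a−1)/(a+b−2) = 8.6/34.6 ≈ 0.249.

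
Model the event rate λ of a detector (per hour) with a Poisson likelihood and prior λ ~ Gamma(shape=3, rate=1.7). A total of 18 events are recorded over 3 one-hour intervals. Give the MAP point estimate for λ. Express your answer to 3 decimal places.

λ̂_MAP = 4.255

Σxᵢ = 18, n = 3.
Posterior ∝ λ^2e^(−1.7λ) · λ^18e^(−3λ) = λ^20e^(−4.7λ), i.e. Gamma(shape=21, rate=4.7).
The mode of a Gamma(a, b) with a ≥ 1 (shape–rate) is (a−1)/b = 20/4.7 ≈ 4.255.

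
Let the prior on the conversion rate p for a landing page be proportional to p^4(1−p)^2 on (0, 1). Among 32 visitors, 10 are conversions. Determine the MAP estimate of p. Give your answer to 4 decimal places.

p̂_MAP = 0.3684

The prior density ∝ p^4(1−p)^2 is the kernel of Beta(5, 3).
Data: 10 successes in 32 trials. The binomial likelihood contributes p^10(1−p)^22, so the posterior is Beta(5+10, 3+22) = Beta(15, 25).
For Beta(a, b) with a, b > 1 the mode is (a−1)/(a+b−2) = 14/38 ≈ 0.3684.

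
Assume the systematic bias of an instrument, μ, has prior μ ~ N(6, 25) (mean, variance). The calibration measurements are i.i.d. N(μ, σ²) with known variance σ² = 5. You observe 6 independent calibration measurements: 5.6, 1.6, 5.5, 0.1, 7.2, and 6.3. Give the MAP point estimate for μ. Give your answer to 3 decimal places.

μ̂_MAP = 4.435

n = 6; x̄ = (5.6 + 1.6 + 5.5 + 0.1 + 7.2 + 6.3)/6 = 26.3/6 = 263/60 ≈ 4.3833.
For a Normal prior and Normal likelihood with known variance, the posterior is Normal; its mode equals its mean, the precision-weighted average.
Prior precision 1/σ₀² = 1/25 = 0.04; data precision n/σ² = 6/5 = 1.2.
μ̂ = (0.04·6 + 1.2·(263/60)) / (0.04 + 1.2) = 5.5/1.24 = 275/62 ≈ 4.435.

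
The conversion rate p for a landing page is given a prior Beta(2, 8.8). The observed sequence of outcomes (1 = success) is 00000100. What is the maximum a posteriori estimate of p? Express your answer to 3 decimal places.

Prior: Beta(2, 8.8).
Data: 1 success in 8 trials (from the sequence). The binomial likelihood contributes p(1−p)^7, so the posterior is Beta(2+1, 8.8+7) = Beta(3, 15.8).
For Beta(a, b) with a, b > 1 the mode is (a−1)/(a+b−2) = 2/16.8 ≈ 0.119.

p̂_MAP = 0.119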